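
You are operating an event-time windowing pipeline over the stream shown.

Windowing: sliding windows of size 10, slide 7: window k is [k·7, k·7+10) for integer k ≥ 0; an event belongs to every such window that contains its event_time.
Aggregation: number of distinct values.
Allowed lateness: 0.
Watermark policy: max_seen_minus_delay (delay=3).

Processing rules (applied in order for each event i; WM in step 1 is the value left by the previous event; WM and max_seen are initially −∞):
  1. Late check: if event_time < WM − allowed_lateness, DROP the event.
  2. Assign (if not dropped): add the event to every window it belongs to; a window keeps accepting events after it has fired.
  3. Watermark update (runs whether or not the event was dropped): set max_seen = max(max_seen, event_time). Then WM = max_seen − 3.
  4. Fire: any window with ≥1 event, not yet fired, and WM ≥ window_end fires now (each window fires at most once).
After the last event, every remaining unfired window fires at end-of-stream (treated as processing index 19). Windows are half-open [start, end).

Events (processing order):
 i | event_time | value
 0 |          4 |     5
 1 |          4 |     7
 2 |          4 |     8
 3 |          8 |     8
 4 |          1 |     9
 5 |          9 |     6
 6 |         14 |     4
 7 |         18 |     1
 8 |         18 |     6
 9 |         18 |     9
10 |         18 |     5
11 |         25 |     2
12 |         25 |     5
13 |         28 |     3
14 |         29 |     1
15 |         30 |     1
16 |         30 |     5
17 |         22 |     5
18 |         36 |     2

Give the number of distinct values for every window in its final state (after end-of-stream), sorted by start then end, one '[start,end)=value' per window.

[0,10)=4 [7,17)=3 [14,24)=5 [21,31)=4 [28,38)=4 [35,45)=1

i=0 t=4 v=5: → [0,10); WM=1
i=1 t=4 v=7: → [0,10); WM=1
i=2 t=4 v=8: → [0,10); WM=1
i=3 t=8 v=8: → [7,17),[0,10); WM=5
i=4 t=1 v=9: DROP (t<5-0); WM=5
i=5 t=9 v=6: → [7,17),[0,10); WM=6
i=6 t=14 v=4: → [14,24),[7,17); WM=11; [0,10) fires=4
i=7 t=18 v=1: → [14,24); WM=15
i=8 t=18 v=6: → [14,24); WM=15
i=9 t=18 v=9: → [14,24); WM=15
i=10 t=18 v=5: → [14,24); WM=15
i=11 t=25 v=2: → [21,31); WM=22; [7,17) fires=3
i=12 t=25 v=5: → [21,31); WM=22
i=13 t=28 v=3: → [28,38),[21,31); WM=25; [14,24) fires=5
i=14 t=29 v=1: → [28,38),[21,31); WM=26
i=15 t=30 v=1: → [28,38),[21,31); WM=27
i=16 t=30 v=5: → [28,38),[21,31); WM=27
i=17 t=22 v=5: DROP (t<27-0); WM=27
i=18 t=36 v=2: → [35,45),[28,38); WM=33; [21,31) fires=4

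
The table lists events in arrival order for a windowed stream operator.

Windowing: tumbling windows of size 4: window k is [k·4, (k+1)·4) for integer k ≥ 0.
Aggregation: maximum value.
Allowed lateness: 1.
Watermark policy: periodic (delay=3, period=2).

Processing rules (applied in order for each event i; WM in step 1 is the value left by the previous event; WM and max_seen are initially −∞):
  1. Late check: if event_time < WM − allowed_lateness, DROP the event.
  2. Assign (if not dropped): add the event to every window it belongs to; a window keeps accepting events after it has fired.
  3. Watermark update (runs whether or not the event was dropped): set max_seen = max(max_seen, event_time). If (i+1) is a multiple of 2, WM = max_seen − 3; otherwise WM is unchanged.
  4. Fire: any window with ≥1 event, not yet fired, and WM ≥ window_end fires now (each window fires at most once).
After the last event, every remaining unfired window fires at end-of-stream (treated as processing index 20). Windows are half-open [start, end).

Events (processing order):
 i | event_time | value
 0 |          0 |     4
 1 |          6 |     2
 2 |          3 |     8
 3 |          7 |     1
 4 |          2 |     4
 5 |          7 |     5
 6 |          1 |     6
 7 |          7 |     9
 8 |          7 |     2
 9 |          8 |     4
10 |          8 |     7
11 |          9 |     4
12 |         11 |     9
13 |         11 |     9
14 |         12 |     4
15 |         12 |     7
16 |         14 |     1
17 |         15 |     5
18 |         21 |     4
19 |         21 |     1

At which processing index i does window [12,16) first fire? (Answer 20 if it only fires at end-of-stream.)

19

i=0 t=0 v=4: → [0,4); WM=−∞
i=1 t=6 v=2: → [4,8); WM=3
i=2 t=3 v=8: → [0,4); WM=3
i=3 t=7 v=1: → [4,8); WM=4; [0,4) fires=8
i=4 t=2 v=4: DROP (t<4-1); WM=4
i=5 t=7 v=5: → [4,8); WM=4
i=6 t=1 v=6: DROP (t<4-1); WM=4
i=7 t=7 v=9: → [4,8); WM=4
i=8 t=7 v=2: → [4,8); WM=4
i=9 t=8 v=4: → [8,12); WM=5
i=10 t=8 v=7: → [8,12); WM=5
i=11 t=9 v=4: → [8,12); WM=6
i=12 t=11 v=9: → [8,12); WM=6
i=13 t=11 v=9: → [8,12); WM=8; [4,8) fires=9
i=14 t=12 v=4: → [12,16); WM=8
i=15 t=12 v=7: → [12,16); WM=9
i=16 t=14 v=1: → [12,16); WM=9
i=17 t=15 v=5: → [12,16); WM=12; [8,12) fires=9
i=18 t=21 v=4: → [20,24); WM=12
i=19 t=21 v=1: → [20,24); WM=18; [12,16) fires=7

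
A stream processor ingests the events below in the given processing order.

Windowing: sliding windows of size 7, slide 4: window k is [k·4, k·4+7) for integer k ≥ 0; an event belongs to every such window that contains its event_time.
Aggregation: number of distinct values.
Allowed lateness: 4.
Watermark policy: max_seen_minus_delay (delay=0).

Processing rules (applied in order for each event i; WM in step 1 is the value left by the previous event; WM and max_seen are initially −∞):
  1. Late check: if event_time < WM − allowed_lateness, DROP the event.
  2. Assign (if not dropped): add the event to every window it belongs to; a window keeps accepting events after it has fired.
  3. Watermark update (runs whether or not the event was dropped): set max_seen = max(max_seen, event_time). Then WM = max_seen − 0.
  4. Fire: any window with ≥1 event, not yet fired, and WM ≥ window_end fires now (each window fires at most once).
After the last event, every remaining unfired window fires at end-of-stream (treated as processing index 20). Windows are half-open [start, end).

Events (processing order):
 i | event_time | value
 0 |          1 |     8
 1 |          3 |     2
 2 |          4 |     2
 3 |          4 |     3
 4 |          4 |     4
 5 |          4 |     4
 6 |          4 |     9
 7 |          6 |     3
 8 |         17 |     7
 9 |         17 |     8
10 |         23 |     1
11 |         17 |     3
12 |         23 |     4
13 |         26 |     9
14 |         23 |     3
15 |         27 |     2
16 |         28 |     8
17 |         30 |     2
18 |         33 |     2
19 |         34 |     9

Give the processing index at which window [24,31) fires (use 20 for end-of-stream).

i=0 t=1 v=8: → [0,7); WM=1
i=1 t=3 v=2: → [0,7); WM=3
i=2 t=4 v=2: → [4,11),[0,7); WM=4
i=3 t=4 v=3: → [4,11),[0,7); WM=4
i=4 t=4 v=4: → [4,11),[0,7); WM=4
i=5 t=4 v=4: → [4,11),[0,7); WM=4
i=6 t=4 v=9: → [4,11),[0,7); WM=4
i=7 t=6 v=3: → [4,11),[0,7); WM=6
i=8 t=17 v=7: → [16,23),[12,19); WM=17; [0,7) fires=5 [4,11) fires=4
i=9 t=17 v=8: → [16,23),[12,19); WM=17
i=10 t=23 v=1: → [20,27); WM=23; [12,19) fires=2 [16,23) fires=2
i=11 t=17 v=3: DROP (t<23-4); WM=23
i=12 t=23 v=4: → [20,27); WM=23
i=13 t=26 v=9: → [24,31),[20,27); WM=26
i=14 t=23 v=3: → [20,27); WM=26
i=15 t=27 v=2: → [24,31); WM=27; [20,27) fires=4
i=16 t=28 v=8: → [28,35),[24,31); WM=28
i=17 t=30 v=2: → [28,35),[24,31); WM=30
i=18 t=33 v=2: → [32,39),[28,35); WM=33; [24,31) fires=3
i=19 t=34 v=9: → [32,39),[28,35); WM=34

18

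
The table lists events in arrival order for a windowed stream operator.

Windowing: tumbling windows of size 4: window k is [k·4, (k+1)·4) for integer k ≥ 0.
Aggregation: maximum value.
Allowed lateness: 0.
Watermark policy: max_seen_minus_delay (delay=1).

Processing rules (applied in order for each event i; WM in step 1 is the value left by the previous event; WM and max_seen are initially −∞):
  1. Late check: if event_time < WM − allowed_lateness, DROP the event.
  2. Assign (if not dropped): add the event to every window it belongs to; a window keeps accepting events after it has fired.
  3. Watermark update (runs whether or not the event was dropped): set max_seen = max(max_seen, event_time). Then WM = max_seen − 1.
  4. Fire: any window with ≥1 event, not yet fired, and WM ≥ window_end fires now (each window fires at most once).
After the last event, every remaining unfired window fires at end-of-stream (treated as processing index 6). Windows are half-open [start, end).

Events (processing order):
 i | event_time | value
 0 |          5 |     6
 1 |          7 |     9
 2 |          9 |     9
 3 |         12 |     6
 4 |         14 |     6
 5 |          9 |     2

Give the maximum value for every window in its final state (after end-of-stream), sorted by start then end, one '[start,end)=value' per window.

i=0 t=5 v=6: → [4,8); WM=4
i=1 t=7 v=9: → [4,8); WM=6
i=2 t=9 v=9: → [8,12); WM=8; [4,8) fires=9
i=3 t=12 v=6: → [12,16); WM=11
i=4 t=14 v=6: → [12,16); WM=13; [8,12) fires=9
i=5 t=9 v=2: DROP (t<13-0); WM=13

[4,8)=9 [8,12)=9 [12,16)=6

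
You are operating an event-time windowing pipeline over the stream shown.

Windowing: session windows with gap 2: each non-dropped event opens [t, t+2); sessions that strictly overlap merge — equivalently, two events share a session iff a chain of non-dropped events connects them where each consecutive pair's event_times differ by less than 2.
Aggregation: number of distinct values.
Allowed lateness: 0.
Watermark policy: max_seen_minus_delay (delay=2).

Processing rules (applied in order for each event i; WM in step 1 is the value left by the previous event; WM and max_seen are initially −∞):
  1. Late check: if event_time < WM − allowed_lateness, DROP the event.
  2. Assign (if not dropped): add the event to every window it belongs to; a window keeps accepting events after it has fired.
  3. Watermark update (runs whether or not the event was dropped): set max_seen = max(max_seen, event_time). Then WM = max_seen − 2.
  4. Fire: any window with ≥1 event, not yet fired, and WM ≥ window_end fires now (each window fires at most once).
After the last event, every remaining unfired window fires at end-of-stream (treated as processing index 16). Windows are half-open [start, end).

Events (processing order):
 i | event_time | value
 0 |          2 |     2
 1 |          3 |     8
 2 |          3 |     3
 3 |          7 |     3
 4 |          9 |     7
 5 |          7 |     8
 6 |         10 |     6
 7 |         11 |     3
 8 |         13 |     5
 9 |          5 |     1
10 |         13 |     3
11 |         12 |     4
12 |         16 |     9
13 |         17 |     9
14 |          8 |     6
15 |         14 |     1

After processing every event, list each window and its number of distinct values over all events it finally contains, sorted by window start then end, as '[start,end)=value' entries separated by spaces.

[2,5)=3 [7,9)=2 [9,15)=5 [16,19)=1

i=0 t=2 v=2: → [2,4); WM=0
i=1 t=3 v=8: → [2,5); WM=1
i=2 t=3 v=3: → [2,5); WM=1
i=3 t=7 v=3: → [7,9); WM=5
i=4 t=9 v=7: → [9,11); WM=7
i=5 t=7 v=8: → [7,9); WM=7
i=6 t=10 v=6: → [9,12); WM=8
i=7 t=11 v=3: → [9,13); WM=9
i=8 t=13 v=5: → [13,15); WM=11
i=9 t=5 v=1: DROP (t<11-0); WM=11
i=10 t=13 v=3: → [13,15); WM=11
i=11 t=12 v=4: → [9,15); WM=11
i=12 t=16 v=9: → [16,18); WM=14
i=13 t=17 v=9: → [16,19); WM=15
i=14 t=8 v=6: DROP (t<15-0); WM=15
i=15 t=14 v=1: DROP (t<15-0); WM=15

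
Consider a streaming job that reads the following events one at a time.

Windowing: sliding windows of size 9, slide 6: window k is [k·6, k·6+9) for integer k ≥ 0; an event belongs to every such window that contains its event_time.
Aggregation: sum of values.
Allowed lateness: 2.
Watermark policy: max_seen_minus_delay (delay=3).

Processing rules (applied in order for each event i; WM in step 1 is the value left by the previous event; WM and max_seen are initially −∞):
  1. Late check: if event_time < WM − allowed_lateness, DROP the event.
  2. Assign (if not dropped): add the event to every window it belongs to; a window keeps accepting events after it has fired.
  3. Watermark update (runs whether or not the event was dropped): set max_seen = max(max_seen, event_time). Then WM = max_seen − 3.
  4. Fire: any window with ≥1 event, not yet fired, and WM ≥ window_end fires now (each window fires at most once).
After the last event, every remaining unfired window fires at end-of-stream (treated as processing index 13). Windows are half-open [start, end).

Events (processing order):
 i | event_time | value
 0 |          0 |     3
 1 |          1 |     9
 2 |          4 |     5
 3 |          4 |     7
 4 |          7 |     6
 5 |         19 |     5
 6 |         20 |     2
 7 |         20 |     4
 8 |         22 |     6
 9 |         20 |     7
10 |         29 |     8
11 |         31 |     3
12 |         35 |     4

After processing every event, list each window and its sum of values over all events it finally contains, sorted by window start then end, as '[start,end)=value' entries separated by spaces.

[0,9)=30 [6,15)=6 [12,21)=18 [18,27)=24 [24,33)=11 [30,39)=7

i=0 t=0 v=3: → [0,9); WM=-3
i=1 t=1 v=9: → [0,9); WM=-2
i=2 t=4 v=5: → [0,9); WM=1
i=3 t=4 v=7: → [0,9); WM=1
i=4 t=7 v=6: → [6,15),[0,9); WM=4
i=5 t=19 v=5: → [18,27),[12,21); WM=16; [0,9) fires=30 [6,15) fires=6
i=6 t=20 v=2: → [18,27),[12,21); WM=17
i=7 t=20 v=4: → [18,27),[12,21); WM=17
i=8 t=22 v=6: → [18,27); WM=19
i=9 t=20 v=7: → [18,27),[12,21); WM=19
i=10 t=29 v=8: → [24,33); WM=26; [12,21) fires=18
i=11 t=31 v=3: → [30,39),[24,33); WM=28; [18,27) fires=24
i=12 t=35 v=4: → [30,39); WM=32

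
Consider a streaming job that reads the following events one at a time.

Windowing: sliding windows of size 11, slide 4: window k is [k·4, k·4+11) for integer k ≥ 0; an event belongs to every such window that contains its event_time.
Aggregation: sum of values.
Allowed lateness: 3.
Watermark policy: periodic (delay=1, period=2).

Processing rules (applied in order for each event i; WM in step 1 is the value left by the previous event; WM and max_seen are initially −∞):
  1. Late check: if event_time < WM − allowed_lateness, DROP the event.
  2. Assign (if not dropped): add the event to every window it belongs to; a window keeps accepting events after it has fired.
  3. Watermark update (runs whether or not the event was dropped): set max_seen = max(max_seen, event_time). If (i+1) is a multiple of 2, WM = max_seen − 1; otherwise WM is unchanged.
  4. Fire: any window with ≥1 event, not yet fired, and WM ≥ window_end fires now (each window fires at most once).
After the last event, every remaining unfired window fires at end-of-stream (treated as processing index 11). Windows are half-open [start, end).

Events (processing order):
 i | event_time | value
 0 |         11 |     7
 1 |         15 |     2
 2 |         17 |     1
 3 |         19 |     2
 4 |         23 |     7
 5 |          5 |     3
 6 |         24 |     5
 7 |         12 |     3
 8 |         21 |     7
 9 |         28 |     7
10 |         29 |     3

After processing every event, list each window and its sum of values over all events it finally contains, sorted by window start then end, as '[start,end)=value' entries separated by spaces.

i=0 t=11 v=7: → [8,19),[4,15); WM=−∞
i=1 t=15 v=2: → [12,23),[8,19); WM=14
i=2 t=17 v=1: → [16,27),[12,23),[8,19); WM=14
i=3 t=19 v=2: → [16,27),[12,23); WM=18; [4,15) fires=7
i=4 t=23 v=7: → [20,31),[16,27); WM=18
i=5 t=5 v=3: DROP (t<18-3); WM=22; [8,19) fires=10
i=6 t=24 v=5: → [24,35),[20,31),[16,27); WM=22
i=7 t=12 v=3: DROP (t<22-3); WM=23; [12,23) fires=5
i=8 t=21 v=7: → [20,31),[16,27),[12,23); WM=23
i=9 t=28 v=7: → [28,39),[24,35),[20,31); WM=27; [16,27) fires=22
i=10 t=29 v=3: → [28,39),[24,35),[20,31); WM=27

[4,15)=7 [8,19)=10 [12,23)=12 [16,27)=22 [20,31)=29 [24,35)=15 [28,39)=10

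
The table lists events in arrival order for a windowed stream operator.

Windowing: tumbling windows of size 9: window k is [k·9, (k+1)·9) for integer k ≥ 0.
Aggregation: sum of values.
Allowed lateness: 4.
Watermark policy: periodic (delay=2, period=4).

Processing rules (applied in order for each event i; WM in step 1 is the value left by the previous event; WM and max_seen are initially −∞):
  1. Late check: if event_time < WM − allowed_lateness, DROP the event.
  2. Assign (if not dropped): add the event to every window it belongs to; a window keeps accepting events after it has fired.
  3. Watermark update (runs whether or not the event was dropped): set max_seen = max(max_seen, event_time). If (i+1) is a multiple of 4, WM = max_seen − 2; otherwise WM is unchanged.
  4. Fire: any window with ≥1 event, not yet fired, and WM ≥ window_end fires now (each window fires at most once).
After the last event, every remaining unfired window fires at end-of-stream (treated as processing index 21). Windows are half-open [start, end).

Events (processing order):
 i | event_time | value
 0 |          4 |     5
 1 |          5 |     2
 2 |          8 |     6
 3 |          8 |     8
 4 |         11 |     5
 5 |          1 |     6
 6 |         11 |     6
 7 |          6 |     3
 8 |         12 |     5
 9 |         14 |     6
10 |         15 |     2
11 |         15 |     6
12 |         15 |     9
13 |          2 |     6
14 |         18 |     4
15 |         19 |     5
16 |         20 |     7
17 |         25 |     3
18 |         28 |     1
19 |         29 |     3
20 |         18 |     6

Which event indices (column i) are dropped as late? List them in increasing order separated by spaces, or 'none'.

5 13 20

i=0 t=4 v=5: → [0,9); WM=−∞
i=1 t=5 v=2: → [0,9); WM=−∞
i=2 t=8 v=6: → [0,9); WM=−∞
i=3 t=8 v=8: → [0,9); WM=6
i=4 t=11 v=5: → [9,18); WM=6
i=5 t=1 v=6: DROP (t<6-4); WM=6
i=6 t=11 v=6: → [9,18); WM=6
i=7 t=6 v=3: → [0,9); WM=9; [0,9) fires=24
i=8 t=12 v=5: → [9,18); WM=9
i=9 t=14 v=6: → [9,18); WM=9
i=10 t=15 v=2: → [9,18); WM=9
i=11 t=15 v=6: → [9,18); WM=13
i=12 t=15 v=9: → [9,18); WM=13
i=13 t=2 v=6: DROP (t<13-4); WM=13
i=14 t=18 v=4: → [18,27); WM=13
i=15 t=19 v=5: → [18,27); WM=17
i=16 t=20 v=7: → [18,27); WM=17
i=17 t=25 v=3: → [18,27); WM=17
i=18 t=28 v=1: → [27,36); WM=17
i=19 t=29 v=3: → [27,36); WM=27; [9,18) fires=39 [18,27) fires=19
i=20 t=18 v=6: DROP (t<27-4); WM=27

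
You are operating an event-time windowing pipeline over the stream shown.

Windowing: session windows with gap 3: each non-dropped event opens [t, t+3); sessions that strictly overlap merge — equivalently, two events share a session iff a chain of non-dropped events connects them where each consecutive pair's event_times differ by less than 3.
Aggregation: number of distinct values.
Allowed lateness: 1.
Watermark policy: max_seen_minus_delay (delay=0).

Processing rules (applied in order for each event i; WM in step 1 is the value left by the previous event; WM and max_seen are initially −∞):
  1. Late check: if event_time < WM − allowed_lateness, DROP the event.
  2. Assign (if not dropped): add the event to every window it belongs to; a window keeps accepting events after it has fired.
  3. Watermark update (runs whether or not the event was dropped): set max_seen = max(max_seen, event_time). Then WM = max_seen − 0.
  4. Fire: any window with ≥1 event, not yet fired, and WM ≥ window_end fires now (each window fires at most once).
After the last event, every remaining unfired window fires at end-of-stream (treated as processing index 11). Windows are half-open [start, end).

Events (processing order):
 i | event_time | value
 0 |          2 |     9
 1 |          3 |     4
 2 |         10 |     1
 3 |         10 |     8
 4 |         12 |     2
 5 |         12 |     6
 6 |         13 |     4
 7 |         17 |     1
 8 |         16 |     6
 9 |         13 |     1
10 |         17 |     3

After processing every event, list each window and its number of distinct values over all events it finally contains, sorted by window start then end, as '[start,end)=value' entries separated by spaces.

[2,6)=2 [10,16)=5 [16,20)=3

i=0 t=2 v=9: → [2,5); WM=2
i=1 t=3 v=4: → [2,6); WM=3
i=2 t=10 v=1: → [10,13); WM=10
i=3 t=10 v=8: → [10,13); WM=10
i=4 t=12 v=2: → [10,15); WM=12
i=5 t=12 v=6: → [10,15); WM=12
i=6 t=13 v=4: → [10,16); WM=13
i=7 t=17 v=1: → [17,20); WM=17
i=8 t=16 v=6: → [16,20); WM=17
i=9 t=13 v=1: DROP (t<17-1); WM=17
i=10 t=17 v=3: → [16,20); WM=17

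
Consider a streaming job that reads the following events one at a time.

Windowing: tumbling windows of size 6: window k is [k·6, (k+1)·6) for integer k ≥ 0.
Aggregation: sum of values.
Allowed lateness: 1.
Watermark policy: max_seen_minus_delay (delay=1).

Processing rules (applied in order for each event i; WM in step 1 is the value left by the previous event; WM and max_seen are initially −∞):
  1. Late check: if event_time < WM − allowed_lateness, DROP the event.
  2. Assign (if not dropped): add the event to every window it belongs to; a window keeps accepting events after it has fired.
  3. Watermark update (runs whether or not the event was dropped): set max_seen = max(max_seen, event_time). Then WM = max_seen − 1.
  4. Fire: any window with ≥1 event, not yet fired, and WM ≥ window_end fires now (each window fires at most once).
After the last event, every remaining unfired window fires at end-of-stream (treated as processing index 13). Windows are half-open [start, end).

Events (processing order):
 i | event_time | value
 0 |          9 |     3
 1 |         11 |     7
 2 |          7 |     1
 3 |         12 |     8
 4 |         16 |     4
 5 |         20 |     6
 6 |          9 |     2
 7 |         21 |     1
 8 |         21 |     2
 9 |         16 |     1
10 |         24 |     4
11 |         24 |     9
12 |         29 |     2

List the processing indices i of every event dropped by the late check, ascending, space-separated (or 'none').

i=0 t=9 v=3: → [6,12); WM=8
i=1 t=11 v=7: → [6,12); WM=10
i=2 t=7 v=1: DROP (t<10-1); WM=10
i=3 t=12 v=8: → [12,18); WM=11
i=4 t=16 v=4: → [12,18); WM=15; [6,12) fires=10
i=5 t=20 v=6: → [18,24); WM=19; [12,18) fires=12
i=6 t=9 v=2: DROP (t<19-1); WM=19
i=7 t=21 v=1: → [18,24); WM=20
i=8 t=21 v=2: → [18,24); WM=20
i=9 t=16 v=1: DROP (t<20-1); WM=20
i=10 t=24 v=4: → [24,30); WM=23
i=11 t=24 v=9: → [24,30); WM=23
i=12 t=29 v=2: → [24,30); WM=28; [18,24) fires=9

2 6 9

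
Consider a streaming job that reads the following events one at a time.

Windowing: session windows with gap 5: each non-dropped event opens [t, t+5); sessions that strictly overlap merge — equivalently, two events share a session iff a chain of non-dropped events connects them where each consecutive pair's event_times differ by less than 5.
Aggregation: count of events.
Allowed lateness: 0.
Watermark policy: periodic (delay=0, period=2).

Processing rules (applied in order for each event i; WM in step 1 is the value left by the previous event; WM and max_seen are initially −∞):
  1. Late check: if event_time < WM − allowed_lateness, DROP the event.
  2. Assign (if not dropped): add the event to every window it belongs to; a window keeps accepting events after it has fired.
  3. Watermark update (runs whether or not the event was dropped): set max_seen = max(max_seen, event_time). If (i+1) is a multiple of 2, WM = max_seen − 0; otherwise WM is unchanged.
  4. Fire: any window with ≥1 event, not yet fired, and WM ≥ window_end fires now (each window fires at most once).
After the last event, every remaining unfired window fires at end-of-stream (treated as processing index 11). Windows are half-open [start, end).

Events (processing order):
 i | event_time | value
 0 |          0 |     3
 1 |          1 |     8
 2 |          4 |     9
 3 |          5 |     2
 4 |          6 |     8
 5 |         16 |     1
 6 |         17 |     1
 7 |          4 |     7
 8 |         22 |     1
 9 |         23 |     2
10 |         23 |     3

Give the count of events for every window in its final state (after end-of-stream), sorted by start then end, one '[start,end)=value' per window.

i=0 t=0 v=3: → [0,5); WM=−∞
i=1 t=1 v=8: → [0,6); WM=1
i=2 t=4 v=9: → [0,9); WM=1
i=3 t=5 v=2: → [0,10); WM=5
i=4 t=6 v=8: → [0,11); WM=5
i=5 t=16 v=1: → [16,21); WM=16
i=6 t=17 v=1: → [16,22); WM=16
i=7 t=4 v=7: DROP (t<16-0); WM=17
i=8 t=22 v=1: → [22,27); WM=17
i=9 t=23 v=2: → [22,28); WM=23
i=10 t=23 v=3: → [22,28); WM=23

[0,11)=5 [16,22)=2 [22,28)=3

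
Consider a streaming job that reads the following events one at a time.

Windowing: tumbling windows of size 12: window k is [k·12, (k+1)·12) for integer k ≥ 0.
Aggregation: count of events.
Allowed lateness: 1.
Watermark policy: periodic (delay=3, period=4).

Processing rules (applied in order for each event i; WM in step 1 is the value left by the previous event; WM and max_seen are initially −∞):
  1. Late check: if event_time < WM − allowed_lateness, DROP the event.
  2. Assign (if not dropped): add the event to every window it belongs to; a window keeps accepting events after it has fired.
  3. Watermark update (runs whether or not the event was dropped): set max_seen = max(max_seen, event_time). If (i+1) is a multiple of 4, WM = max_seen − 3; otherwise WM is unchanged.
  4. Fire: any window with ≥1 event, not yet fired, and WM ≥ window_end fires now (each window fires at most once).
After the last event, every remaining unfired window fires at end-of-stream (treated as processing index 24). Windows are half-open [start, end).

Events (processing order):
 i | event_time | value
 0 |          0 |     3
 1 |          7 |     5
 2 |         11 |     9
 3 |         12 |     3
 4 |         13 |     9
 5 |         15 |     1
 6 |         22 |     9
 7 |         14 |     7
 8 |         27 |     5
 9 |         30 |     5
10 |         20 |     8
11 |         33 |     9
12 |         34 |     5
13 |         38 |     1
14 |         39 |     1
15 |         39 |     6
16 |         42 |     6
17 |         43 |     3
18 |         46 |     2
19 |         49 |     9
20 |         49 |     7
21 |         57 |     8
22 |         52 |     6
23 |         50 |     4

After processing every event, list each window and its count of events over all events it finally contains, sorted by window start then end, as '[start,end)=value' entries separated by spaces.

i=0 t=0 v=3: → [0,12); WM=−∞
i=1 t=7 v=5: → [0,12); WM=−∞
i=2 t=11 v=9: → [0,12); WM=−∞
i=3 t=12 v=3: → [12,24); WM=9
i=4 t=13 v=9: → [12,24); WM=9
i=5 t=15 v=1: → [12,24); WM=9
i=6 t=22 v=9: → [12,24); WM=9
i=7 t=14 v=7: → [12,24); WM=19; [0,12) fires=3
i=8 t=27 v=5: → [24,36); WM=19
i=9 t=30 v=5: → [24,36); WM=19
i=10 t=20 v=8: → [12,24); WM=19
i=11 t=33 v=9: → [24,36); WM=30; [12,24) fires=6
i=12 t=34 v=5: → [24,36); WM=30
i=13 t=38 v=1: → [36,48); WM=30
i=14 t=39 v=1: → [36,48); WM=30
i=15 t=39 v=6: → [36,48); WM=36; [24,36) fires=4
i=16 t=42 v=6: → [36,48); WM=36
i=17 t=43 v=3: → [36,48); WM=36
i=18 t=46 v=2: → [36,48); WM=36
i=19 t=49 v=9: → [48,60); WM=46
i=20 t=49 v=7: → [48,60); WM=46
i=21 t=57 v=8: → [48,60); WM=46
i=22 t=52 v=6: → [48,60); WM=46
i=23 t=50 v=4: → [48,60); WM=54; [36,48) fires=6

[0,12)=3 [12,24)=6 [24,36)=4 [36,48)=6 [48,60)=5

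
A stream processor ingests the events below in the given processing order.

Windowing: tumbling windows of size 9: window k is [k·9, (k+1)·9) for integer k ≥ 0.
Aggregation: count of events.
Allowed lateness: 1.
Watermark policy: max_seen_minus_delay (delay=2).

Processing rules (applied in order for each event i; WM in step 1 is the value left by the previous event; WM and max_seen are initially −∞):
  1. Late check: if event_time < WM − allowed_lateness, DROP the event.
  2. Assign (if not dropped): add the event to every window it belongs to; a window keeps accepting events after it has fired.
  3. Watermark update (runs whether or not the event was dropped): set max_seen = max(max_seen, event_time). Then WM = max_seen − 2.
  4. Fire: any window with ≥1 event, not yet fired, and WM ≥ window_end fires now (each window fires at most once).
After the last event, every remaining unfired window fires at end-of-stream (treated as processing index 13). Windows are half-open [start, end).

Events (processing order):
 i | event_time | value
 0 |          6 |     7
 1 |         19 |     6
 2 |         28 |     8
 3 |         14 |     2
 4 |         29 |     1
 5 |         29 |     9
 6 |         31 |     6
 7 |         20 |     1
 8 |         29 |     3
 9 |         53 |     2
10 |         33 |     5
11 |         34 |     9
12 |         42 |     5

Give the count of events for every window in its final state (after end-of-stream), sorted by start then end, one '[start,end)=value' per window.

[0,9)=1 [18,27)=1 [27,36)=5 [45,54)=1

i=0 t=6 v=7: → [0,9); WM=4
i=1 t=19 v=6: → [18,27); WM=17; [0,9) fires=1
i=2 t=28 v=8: → [27,36); WM=26
i=3 t=14 v=2: DROP (t<26-1); WM=26
i=4 t=29 v=1: → [27,36); WM=27; [18,27) fires=1
i=5 t=29 v=9: → [27,36); WM=27
i=6 t=31 v=6: → [27,36); WM=29
i=7 t=20 v=1: DROP (t<29-1); WM=29
i=8 t=29 v=3: → [27,36); WM=29
i=9 t=53 v=2: → [45,54); WM=51; [27,36) fires=5
i=10 t=33 v=5: DROP (t<51-1); WM=51
i=11 t=34 v=9: DROP (t<51-1); WM=51
i=12 t=42 v=5: DROP (t<51-1); WM=51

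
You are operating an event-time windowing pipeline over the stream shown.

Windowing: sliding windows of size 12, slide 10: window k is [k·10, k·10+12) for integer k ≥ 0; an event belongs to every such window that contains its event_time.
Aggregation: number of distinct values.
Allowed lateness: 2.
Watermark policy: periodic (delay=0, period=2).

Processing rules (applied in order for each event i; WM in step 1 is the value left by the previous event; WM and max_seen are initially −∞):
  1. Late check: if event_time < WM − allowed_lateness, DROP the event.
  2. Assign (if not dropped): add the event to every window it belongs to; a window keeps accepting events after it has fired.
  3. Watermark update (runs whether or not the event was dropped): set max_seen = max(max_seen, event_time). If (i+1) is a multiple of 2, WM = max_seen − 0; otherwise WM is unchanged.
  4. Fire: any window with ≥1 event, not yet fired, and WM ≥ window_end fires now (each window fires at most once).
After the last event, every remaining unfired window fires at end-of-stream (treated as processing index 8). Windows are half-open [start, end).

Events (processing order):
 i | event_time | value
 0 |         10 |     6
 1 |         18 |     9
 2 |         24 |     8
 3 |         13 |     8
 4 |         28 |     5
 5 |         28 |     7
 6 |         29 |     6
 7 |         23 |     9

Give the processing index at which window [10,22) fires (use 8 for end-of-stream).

3

i=0 t=10 v=6: → [10,22),[0,12); WM=−∞
i=1 t=18 v=9: → [10,22); WM=18; [0,12) fires=1
i=2 t=24 v=8: → [20,32); WM=18
i=3 t=13 v=8: DROP (t<18-2); WM=24; [10,22) fires=2
i=4 t=28 v=5: → [20,32); WM=24
i=5 t=28 v=7: → [20,32); WM=28
i=6 t=29 v=6: → [20,32); WM=28
i=7 t=23 v=9: DROP (t<28-2); WM=29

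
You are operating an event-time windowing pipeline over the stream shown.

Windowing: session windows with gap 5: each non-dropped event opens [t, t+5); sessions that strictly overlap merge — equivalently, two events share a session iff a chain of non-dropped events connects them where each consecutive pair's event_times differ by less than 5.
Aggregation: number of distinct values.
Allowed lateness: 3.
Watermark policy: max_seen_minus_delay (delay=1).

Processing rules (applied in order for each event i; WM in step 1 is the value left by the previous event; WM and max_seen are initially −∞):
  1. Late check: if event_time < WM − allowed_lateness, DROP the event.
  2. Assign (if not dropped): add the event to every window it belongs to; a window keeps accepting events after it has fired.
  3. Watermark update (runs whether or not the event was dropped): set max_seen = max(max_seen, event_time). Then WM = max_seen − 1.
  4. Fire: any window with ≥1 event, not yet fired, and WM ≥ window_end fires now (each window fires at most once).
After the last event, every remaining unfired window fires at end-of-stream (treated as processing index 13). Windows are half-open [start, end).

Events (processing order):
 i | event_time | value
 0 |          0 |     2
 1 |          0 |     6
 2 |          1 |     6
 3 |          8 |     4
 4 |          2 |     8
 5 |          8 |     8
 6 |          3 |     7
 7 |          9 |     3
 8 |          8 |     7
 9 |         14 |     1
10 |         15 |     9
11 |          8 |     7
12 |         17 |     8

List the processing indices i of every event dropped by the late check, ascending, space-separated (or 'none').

i=0 t=0 v=2: → [0,5); WM=-1
i=1 t=0 v=6: → [0,5); WM=-1
i=2 t=1 v=6: → [0,6); WM=0
i=3 t=8 v=4: → [8,13); WM=7
i=4 t=2 v=8: DROP (t<7-3); WM=7
i=5 t=8 v=8: → [8,13); WM=7
i=6 t=3 v=7: DROP (t<7-3); WM=7
i=7 t=9 v=3: → [8,14); WM=8
i=8 t=8 v=7: → [8,14); WM=8
i=9 t=14 v=1: → [14,19); WM=13
i=10 t=15 v=9: → [14,20); WM=14
i=11 t=8 v=7: DROP (t<14-3); WM=14
i=12 t=17 v=8: → [14,22); WM=16

4 6 11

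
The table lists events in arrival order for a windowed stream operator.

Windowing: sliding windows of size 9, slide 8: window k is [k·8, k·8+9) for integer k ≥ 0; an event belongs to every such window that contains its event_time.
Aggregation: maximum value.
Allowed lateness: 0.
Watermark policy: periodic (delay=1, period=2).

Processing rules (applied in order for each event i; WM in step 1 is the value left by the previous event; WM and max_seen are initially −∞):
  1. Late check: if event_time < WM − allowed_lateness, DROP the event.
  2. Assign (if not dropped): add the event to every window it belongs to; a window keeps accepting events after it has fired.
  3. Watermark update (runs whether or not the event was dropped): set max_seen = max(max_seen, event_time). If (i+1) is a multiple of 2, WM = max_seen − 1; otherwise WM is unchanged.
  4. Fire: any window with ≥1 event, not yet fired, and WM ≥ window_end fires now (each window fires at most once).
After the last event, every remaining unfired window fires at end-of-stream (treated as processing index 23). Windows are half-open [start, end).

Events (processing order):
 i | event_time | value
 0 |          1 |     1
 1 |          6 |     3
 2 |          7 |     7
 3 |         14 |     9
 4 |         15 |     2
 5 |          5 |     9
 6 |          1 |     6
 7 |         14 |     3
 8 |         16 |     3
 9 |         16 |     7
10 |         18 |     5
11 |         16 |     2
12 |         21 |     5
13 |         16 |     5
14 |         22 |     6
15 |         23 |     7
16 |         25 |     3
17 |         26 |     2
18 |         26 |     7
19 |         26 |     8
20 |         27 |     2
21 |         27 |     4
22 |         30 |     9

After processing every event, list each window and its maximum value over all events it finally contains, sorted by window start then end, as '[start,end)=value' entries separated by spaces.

[0,9)=7 [8,17)=9 [16,25)=7 [24,33)=9

i=0 t=1 v=1: → [0,9); WM=−∞
i=1 t=6 v=3: → [0,9); WM=5
i=2 t=7 v=7: → [0,9); WM=5
i=3 t=14 v=9: → [8,17); WM=13; [0,9) fires=7
i=4 t=15 v=2: → [8,17); WM=13
i=5 t=5 v=9: DROP (t<13-0); WM=14
i=6 t=1 v=6: DROP (t<14-0); WM=14
i=7 t=14 v=3: → [8,17); WM=14
i=8 t=16 v=3: → [16,25),[8,17); WM=14
i=9 t=16 v=7: → [16,25),[8,17); WM=15
i=10 t=18 v=5: → [16,25); WM=15
i=11 t=16 v=2: → [16,25),[8,17); WM=17; [8,17) fires=9
i=12 t=21 v=5: → [16,25); WM=17
i=13 t=16 v=5: DROP (t<17-0); WM=20
i=14 t=22 v=6: → [16,25); WM=20
i=15 t=23 v=7: → [16,25); WM=22
i=16 t=25 v=3: → [24,33); WM=22
i=17 t=26 v=2: → [24,33); WM=25; [16,25) fires=7
i=18 t=26 v=7: → [24,33); WM=25
i=19 t=26 v=8: → [24,33); WM=25
i=20 t=27 v=2: → [24,33); WM=25
i=21 t=27 v=4: → [24,33); WM=26
i=22 t=30 v=9: → [24,33); WM=26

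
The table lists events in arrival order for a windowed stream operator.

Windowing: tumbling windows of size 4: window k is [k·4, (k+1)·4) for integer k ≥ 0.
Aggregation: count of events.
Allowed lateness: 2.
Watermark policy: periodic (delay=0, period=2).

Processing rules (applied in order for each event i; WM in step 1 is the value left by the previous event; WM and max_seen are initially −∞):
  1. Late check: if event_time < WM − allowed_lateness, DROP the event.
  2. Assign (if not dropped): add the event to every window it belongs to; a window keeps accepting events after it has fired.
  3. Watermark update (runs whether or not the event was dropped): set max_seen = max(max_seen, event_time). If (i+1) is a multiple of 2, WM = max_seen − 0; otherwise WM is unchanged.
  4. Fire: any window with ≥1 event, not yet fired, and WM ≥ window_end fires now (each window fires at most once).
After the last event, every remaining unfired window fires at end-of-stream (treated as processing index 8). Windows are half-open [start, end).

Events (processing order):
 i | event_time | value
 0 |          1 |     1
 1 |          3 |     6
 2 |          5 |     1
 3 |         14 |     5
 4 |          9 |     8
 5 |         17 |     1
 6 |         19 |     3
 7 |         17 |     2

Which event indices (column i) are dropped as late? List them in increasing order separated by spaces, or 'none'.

4

i=0 t=1 v=1: → [0,4); WM=−∞
i=1 t=3 v=6: → [0,4); WM=3
i=2 t=5 v=1: → [4,8); WM=3
i=3 t=14 v=5: → [12,16); WM=14; [0,4) fires=2 [4,8) fires=1
i=4 t=9 v=8: DROP (t<14-2); WM=14
i=5 t=17 v=1: → [16,20); WM=17; [12,16) fires=1
i=6 t=19 v=3: → [16,20); WM=17
i=7 t=17 v=2: → [16,20); WM=19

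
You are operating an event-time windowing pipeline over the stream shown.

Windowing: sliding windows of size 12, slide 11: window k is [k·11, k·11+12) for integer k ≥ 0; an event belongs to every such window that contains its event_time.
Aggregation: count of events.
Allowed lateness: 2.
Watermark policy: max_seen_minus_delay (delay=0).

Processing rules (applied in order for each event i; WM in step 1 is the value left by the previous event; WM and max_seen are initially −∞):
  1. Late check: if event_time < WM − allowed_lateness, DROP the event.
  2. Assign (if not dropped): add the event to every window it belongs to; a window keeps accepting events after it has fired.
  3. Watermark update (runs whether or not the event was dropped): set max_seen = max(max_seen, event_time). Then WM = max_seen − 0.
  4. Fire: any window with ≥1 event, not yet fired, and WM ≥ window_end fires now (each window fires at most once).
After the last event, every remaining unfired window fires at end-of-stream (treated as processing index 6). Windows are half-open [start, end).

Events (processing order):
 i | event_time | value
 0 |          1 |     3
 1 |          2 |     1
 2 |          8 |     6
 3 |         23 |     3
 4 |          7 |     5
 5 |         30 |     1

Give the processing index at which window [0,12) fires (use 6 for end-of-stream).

i=0 t=1 v=3: → [0,12); WM=1
i=1 t=2 v=1: → [0,12); WM=2
i=2 t=8 v=6: → [0,12); WM=8
i=3 t=23 v=3: → [22,34); WM=23; [0,12) fires=3
i=4 t=7 v=5: DROP (t<23-2); WM=23
i=5 t=30 v=1: → [22,34); WM=30

3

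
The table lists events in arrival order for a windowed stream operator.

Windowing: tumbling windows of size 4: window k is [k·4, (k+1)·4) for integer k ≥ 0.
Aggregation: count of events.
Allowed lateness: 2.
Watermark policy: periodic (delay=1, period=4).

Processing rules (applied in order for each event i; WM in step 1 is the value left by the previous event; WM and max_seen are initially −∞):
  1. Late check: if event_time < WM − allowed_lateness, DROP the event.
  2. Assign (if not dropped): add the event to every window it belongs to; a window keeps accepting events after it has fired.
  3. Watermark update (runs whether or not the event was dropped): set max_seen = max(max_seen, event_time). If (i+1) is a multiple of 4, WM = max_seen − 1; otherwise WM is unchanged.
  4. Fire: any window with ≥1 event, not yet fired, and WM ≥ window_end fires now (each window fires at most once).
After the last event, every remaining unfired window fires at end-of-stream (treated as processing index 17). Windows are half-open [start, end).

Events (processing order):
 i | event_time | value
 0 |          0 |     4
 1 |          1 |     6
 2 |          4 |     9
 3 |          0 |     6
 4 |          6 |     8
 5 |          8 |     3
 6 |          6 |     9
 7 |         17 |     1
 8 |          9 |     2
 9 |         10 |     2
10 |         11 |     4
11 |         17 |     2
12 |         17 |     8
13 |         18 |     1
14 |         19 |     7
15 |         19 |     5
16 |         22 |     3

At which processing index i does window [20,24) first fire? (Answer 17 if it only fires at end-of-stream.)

i=0 t=0 v=4: → [0,4); WM=−∞
i=1 t=1 v=6: → [0,4); WM=−∞
i=2 t=4 v=9: → [4,8); WM=−∞
i=3 t=0 v=6: → [0,4); WM=3
i=4 t=6 v=8: → [4,8); WM=3
i=5 t=8 v=3: → [8,12); WM=3
i=6 t=6 v=9: → [4,8); WM=3
i=7 t=17 v=1: → [16,20); WM=16; [0,4) fires=3 [4,8) fires=3 [8,12) fires=1
i=8 t=9 v=2: DROP (t<16-2); WM=16
i=9 t=10 v=2: DROP (t<16-2); WM=16
i=10 t=11 v=4: DROP (t<16-2); WM=16
i=11 t=17 v=2: → [16,20); WM=16
i=12 t=17 v=8: → [16,20); WM=16
i=13 t=18 v=1: → [16,20); WM=16
i=14 t=19 v=7: → [16,20); WM=16
i=15 t=19 v=5: → [16,20); WM=18
i=16 t=22 v=3: → [20,24); WM=18

17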